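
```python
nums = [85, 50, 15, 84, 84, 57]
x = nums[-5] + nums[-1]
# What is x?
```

nums has length 6. Negative index -5 maps to positive index 6 + (-5) = 1. nums[1] = 50.
nums has length 6. Negative index -1 maps to positive index 6 + (-1) = 5. nums[5] = 57.
Sum: 50 + 57 = 107.

107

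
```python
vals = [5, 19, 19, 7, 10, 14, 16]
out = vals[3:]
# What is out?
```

vals has length 7. The slice vals[3:] selects indices [3, 4, 5, 6] (3->7, 4->10, 5->14, 6->16), giving [7, 10, 14, 16].

[7, 10, 14, 16]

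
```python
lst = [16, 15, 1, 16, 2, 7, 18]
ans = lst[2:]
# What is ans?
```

lst has length 7. The slice lst[2:] selects indices [2, 3, 4, 5, 6] (2->1, 3->16, 4->2, 5->7, 6->18), giving [1, 16, 2, 7, 18].

[1, 16, 2, 7, 18]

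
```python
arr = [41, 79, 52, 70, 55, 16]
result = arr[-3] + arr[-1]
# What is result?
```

arr has length 6. Negative index -3 maps to positive index 6 + (-3) = 3. arr[3] = 70.
arr has length 6. Negative index -1 maps to positive index 6 + (-1) = 5. arr[5] = 16.
Sum: 70 + 16 = 86.

86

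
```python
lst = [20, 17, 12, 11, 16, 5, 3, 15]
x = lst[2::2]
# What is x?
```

lst has length 8. The slice lst[2::2] selects indices [2, 4, 6] (2->12, 4->16, 6->3), giving [12, 16, 3].

[12, 16, 3]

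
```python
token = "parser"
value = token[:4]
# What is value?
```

token has length 6. The slice token[:4] selects indices [0, 1, 2, 3] (0->'p', 1->'a', 2->'r', 3->'s'), giving 'pars'.

'pars'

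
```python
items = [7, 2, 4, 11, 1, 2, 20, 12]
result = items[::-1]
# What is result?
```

items has length 8. The slice items[::-1] selects indices [7, 6, 5, 4, 3, 2, 1, 0] (7->12, 6->20, 5->2, 4->1, 3->11, 2->4, 1->2, 0->7), giving [12, 20, 2, 1, 11, 4, 2, 7].

[12, 20, 2, 1, 11, 4, 2, 7]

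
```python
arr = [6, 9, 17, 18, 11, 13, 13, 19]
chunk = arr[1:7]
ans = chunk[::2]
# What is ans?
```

arr has length 8. The slice arr[1:7] selects indices [1, 2, 3, 4, 5, 6] (1->9, 2->17, 3->18, 4->11, 5->13, 6->13), giving [9, 17, 18, 11, 13, 13]. So chunk = [9, 17, 18, 11, 13, 13]. chunk has length 6. The slice chunk[::2] selects indices [0, 2, 4] (0->9, 2->18, 4->13), giving [9, 18, 13].

[9, 18, 13]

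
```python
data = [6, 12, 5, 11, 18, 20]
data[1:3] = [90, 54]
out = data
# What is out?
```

data starts as [6, 12, 5, 11, 18, 20] (length 6). The slice data[1:3] covers indices [1, 2] with values [12, 5]. Replacing that slice with [90, 54] (same length) produces [6, 90, 54, 11, 18, 20].

[6, 90, 54, 11, 18, 20]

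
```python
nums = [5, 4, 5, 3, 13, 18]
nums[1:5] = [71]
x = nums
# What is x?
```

nums starts as [5, 4, 5, 3, 13, 18] (length 6). The slice nums[1:5] covers indices [1, 2, 3, 4] with values [4, 5, 3, 13]. Replacing that slice with [71] (different length) produces [5, 71, 18].

[5, 71, 18]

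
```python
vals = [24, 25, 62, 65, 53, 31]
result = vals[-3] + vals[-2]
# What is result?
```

vals has length 6. Negative index -3 maps to positive index 6 + (-3) = 3. vals[3] = 65.
vals has length 6. Negative index -2 maps to positive index 6 + (-2) = 4. vals[4] = 53.
Sum: 65 + 53 = 118.

118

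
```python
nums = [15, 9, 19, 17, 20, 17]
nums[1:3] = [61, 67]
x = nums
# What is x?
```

nums starts as [15, 9, 19, 17, 20, 17] (length 6). The slice nums[1:3] covers indices [1, 2] with values [9, 19]. Replacing that slice with [61, 67] (same length) produces [15, 61, 67, 17, 20, 17].

[15, 61, 67, 17, 20, 17]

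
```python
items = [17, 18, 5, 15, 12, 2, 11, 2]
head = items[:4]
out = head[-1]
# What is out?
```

items has length 8. The slice items[:4] selects indices [0, 1, 2, 3] (0->17, 1->18, 2->5, 3->15), giving [17, 18, 5, 15]. So head = [17, 18, 5, 15]. Then head[-1] = 15.

15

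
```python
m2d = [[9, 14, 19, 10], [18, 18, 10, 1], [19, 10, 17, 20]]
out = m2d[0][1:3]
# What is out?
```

m2d[0] = [9, 14, 19, 10]. m2d[0] has length 4. The slice m2d[0][1:3] selects indices [1, 2] (1->14, 2->19), giving [14, 19].

[14, 19]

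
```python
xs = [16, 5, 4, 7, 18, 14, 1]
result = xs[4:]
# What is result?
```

xs has length 7. The slice xs[4:] selects indices [4, 5, 6] (4->18, 5->14, 6->1), giving [18, 14, 1].

[18, 14, 1]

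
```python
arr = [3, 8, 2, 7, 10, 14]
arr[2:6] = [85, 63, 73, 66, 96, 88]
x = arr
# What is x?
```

arr starts as [3, 8, 2, 7, 10, 14] (length 6). The slice arr[2:6] covers indices [2, 3, 4, 5] with values [2, 7, 10, 14]. Replacing that slice with [85, 63, 73, 66, 96, 88] (different length) produces [3, 8, 85, 63, 73, 66, 96, 88].

[3, 8, 85, 63, 73, 66, 96, 88]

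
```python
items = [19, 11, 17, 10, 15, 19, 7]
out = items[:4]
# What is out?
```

items has length 7. The slice items[:4] selects indices [0, 1, 2, 3] (0->19, 1->11, 2->17, 3->10), giving [19, 11, 17, 10].

[19, 11, 17, 10]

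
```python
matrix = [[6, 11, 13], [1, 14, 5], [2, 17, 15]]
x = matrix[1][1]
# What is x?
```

matrix[1] = [1, 14, 5]. Taking column 1 of that row yields 14.

14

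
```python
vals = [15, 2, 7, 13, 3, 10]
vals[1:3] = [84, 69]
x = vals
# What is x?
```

vals starts as [15, 2, 7, 13, 3, 10] (length 6). The slice vals[1:3] covers indices [1, 2] with values [2, 7]. Replacing that slice with [84, 69] (same length) produces [15, 84, 69, 13, 3, 10].

[15, 84, 69, 13, 3, 10]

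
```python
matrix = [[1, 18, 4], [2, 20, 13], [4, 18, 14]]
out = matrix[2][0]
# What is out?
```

matrix[2] = [4, 18, 14]. Taking column 0 of that row yields 4.

4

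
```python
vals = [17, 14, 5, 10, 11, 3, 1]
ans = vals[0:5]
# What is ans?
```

vals has length 7. The slice vals[0:5] selects indices [0, 1, 2, 3, 4] (0->17, 1->14, 2->5, 3->10, 4->11), giving [17, 14, 5, 10, 11].

[17, 14, 5, 10, 11]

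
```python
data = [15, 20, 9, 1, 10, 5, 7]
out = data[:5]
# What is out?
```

data has length 7. The slice data[:5] selects indices [0, 1, 2, 3, 4] (0->15, 1->20, 2->9, 3->1, 4->10), giving [15, 20, 9, 1, 10].

[15, 20, 9, 1, 10]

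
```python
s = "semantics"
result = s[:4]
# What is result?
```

s has length 9. The slice s[:4] selects indices [0, 1, 2, 3] (0->'s', 1->'e', 2->'m', 3->'a'), giving 'sema'.

'sema'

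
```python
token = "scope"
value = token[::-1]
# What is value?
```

token has length 5. The slice token[::-1] selects indices [4, 3, 2, 1, 0] (4->'e', 3->'p', 2->'o', 1->'c', 0->'s'), giving 'epocs'.

'epocs'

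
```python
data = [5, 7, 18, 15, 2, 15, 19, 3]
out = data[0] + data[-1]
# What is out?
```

data has length 8. data[0] = 5.
data has length 8. Negative index -1 maps to positive index 8 + (-1) = 7. data[7] = 3.
Sum: 5 + 3 = 8.

8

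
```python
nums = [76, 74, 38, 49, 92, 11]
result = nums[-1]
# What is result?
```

nums has length 6. Negative index -1 maps to positive index 6 + (-1) = 5. nums[5] = 11.

11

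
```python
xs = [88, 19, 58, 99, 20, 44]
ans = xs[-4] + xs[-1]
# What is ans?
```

xs has length 6. Negative index -4 maps to positive index 6 + (-4) = 2. xs[2] = 58.
xs has length 6. Negative index -1 maps to positive index 6 + (-1) = 5. xs[5] = 44.
Sum: 58 + 44 = 102.

102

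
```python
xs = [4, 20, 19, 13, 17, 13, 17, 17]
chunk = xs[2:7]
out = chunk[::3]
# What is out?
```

xs has length 8. The slice xs[2:7] selects indices [2, 3, 4, 5, 6] (2->19, 3->13, 4->17, 5->13, 6->17), giving [19, 13, 17, 13, 17]. So chunk = [19, 13, 17, 13, 17]. chunk has length 5. The slice chunk[::3] selects indices [0, 3] (0->19, 3->13), giving [19, 13].

[19, 13]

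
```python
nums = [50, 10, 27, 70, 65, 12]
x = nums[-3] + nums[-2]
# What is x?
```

nums has length 6. Negative index -3 maps to positive index 6 + (-3) = 3. nums[3] = 70.
nums has length 6. Negative index -2 maps to positive index 6 + (-2) = 4. nums[4] = 65.
Sum: 70 + 65 = 135.

135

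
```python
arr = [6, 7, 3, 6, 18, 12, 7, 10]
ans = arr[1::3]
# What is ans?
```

arr has length 8. The slice arr[1::3] selects indices [1, 4, 7] (1->7, 4->18, 7->10), giving [7, 18, 10].

[7, 18, 10]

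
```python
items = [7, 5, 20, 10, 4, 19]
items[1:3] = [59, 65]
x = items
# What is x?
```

items starts as [7, 5, 20, 10, 4, 19] (length 6). The slice items[1:3] covers indices [1, 2] with values [5, 20]. Replacing that slice with [59, 65] (same length) produces [7, 59, 65, 10, 4, 19].

[7, 59, 65, 10, 4, 19]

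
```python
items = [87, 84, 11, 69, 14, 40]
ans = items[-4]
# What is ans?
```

items has length 6. Negative index -4 maps to positive index 6 + (-4) = 2. items[2] = 11.

11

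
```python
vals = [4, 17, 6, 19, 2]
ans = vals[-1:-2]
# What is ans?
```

vals has length 5. The slice vals[-1:-2] resolves to an empty index range, so the result is [].

[]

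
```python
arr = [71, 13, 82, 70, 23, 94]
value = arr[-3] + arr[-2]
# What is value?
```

arr has length 6. Negative index -3 maps to positive index 6 + (-3) = 3. arr[3] = 70.
arr has length 6. Negative index -2 maps to positive index 6 + (-2) = 4. arr[4] = 23.
Sum: 70 + 23 = 93.

93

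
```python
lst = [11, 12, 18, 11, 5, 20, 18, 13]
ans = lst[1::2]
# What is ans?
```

lst has length 8. The slice lst[1::2] selects indices [1, 3, 5, 7] (1->12, 3->11, 5->20, 7->13), giving [12, 11, 20, 13].

[12, 11, 20, 13]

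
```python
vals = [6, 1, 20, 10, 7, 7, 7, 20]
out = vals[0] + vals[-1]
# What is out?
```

vals has length 8. vals[0] = 6.
vals has length 8. Negative index -1 maps to positive index 8 + (-1) = 7. vals[7] = 20.
Sum: 6 + 20 = 26.

26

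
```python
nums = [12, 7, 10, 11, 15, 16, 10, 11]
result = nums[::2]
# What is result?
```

nums has length 8. The slice nums[::2] selects indices [0, 2, 4, 6] (0->12, 2->10, 4->15, 6->10), giving [12, 10, 15, 10].

[12, 10, 15, 10]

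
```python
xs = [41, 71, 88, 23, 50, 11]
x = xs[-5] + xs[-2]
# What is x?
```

xs has length 6. Negative index -5 maps to positive index 6 + (-5) = 1. xs[1] = 71.
xs has length 6. Negative index -2 maps to positive index 6 + (-2) = 4. xs[4] = 50.
Sum: 71 + 50 = 121.

121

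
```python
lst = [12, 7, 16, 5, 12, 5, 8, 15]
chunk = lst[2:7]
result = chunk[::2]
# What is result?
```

lst has length 8. The slice lst[2:7] selects indices [2, 3, 4, 5, 6] (2->16, 3->5, 4->12, 5->5, 6->8), giving [16, 5, 12, 5, 8]. So chunk = [16, 5, 12, 5, 8]. chunk has length 5. The slice chunk[::2] selects indices [0, 2, 4] (0->16, 2->12, 4->8), giving [16, 12, 8].

[16, 12, 8]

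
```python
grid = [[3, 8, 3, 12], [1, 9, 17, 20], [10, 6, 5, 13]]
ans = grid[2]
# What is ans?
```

grid has 3 rows. Row 2 is [10, 6, 5, 13].

[10, 6, 5, 13]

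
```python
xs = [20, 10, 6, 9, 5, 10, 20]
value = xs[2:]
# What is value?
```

xs has length 7. The slice xs[2:] selects indices [2, 3, 4, 5, 6] (2->6, 3->9, 4->5, 5->10, 6->20), giving [6, 9, 5, 10, 20].

[6, 9, 5, 10, 20]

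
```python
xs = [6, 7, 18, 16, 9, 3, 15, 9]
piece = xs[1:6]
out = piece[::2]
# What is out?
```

xs has length 8. The slice xs[1:6] selects indices [1, 2, 3, 4, 5] (1->7, 2->18, 3->16, 4->9, 5->3), giving [7, 18, 16, 9, 3]. So piece = [7, 18, 16, 9, 3]. piece has length 5. The slice piece[::2] selects indices [0, 2, 4] (0->7, 2->16, 4->3), giving [7, 16, 3].

[7, 16, 3]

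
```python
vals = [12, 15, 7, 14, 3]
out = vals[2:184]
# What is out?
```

vals has length 5. The slice vals[2:184] selects indices [2, 3, 4] (2->7, 3->14, 4->3), giving [7, 14, 3].

[7, 14, 3]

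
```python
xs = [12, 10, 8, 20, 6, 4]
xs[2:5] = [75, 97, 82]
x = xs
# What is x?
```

xs starts as [12, 10, 8, 20, 6, 4] (length 6). The slice xs[2:5] covers indices [2, 3, 4] with values [8, 20, 6]. Replacing that slice with [75, 97, 82] (same length) produces [12, 10, 75, 97, 82, 4].

[12, 10, 75, 97, 82, 4]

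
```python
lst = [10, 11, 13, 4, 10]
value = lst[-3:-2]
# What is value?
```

lst has length 5. The slice lst[-3:-2] selects indices [2] (2->13), giving [13].

[13]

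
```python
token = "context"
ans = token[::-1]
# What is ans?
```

token has length 7. The slice token[::-1] selects indices [6, 5, 4, 3, 2, 1, 0] (6->'t', 5->'x', 4->'e', 3->'t', 2->'n', 1->'o', 0->'c'), giving 'txetnoc'.

'txetnoc'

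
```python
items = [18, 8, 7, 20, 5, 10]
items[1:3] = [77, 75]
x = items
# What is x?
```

items starts as [18, 8, 7, 20, 5, 10] (length 6). The slice items[1:3] covers indices [1, 2] with values [8, 7]. Replacing that slice with [77, 75] (same length) produces [18, 77, 75, 20, 5, 10].

[18, 77, 75, 20, 5, 10]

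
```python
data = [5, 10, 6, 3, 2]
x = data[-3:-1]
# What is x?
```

data has length 5. The slice data[-3:-1] selects indices [2, 3] (2->6, 3->3), giving [6, 3].

[6, 3]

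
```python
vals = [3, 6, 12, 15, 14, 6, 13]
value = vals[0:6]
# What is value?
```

vals has length 7. The slice vals[0:6] selects indices [0, 1, 2, 3, 4, 5] (0->3, 1->6, 2->12, 3->15, 4->14, 5->6), giving [3, 6, 12, 15, 14, 6].

[3, 6, 12, 15, 14, 6]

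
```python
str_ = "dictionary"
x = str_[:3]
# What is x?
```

str_ has length 10. The slice str_[:3] selects indices [0, 1, 2] (0->'d', 1->'i', 2->'c'), giving 'dic'.

'dic'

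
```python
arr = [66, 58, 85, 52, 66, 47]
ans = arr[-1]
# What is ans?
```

arr has length 6. Negative index -1 maps to positive index 6 + (-1) = 5. arr[5] = 47.

47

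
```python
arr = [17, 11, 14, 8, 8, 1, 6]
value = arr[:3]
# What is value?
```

arr has length 7. The slice arr[:3] selects indices [0, 1, 2] (0->17, 1->11, 2->14), giving [17, 11, 14].

[17, 11, 14]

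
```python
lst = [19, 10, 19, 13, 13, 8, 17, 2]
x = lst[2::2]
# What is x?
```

lst has length 8. The slice lst[2::2] selects indices [2, 4, 6] (2->19, 4->13, 6->17), giving [19, 13, 17].

[19, 13, 17]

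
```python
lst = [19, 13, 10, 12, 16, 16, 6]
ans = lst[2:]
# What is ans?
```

lst has length 7. The slice lst[2:] selects indices [2, 3, 4, 5, 6] (2->10, 3->12, 4->16, 5->16, 6->6), giving [10, 12, 16, 16, 6].

[10, 12, 16, 16, 6]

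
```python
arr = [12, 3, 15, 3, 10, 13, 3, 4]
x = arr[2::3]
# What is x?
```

arr has length 8. The slice arr[2::3] selects indices [2, 5] (2->15, 5->13), giving [15, 13].

[15, 13]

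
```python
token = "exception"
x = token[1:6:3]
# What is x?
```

token has length 9. The slice token[1:6:3] selects indices [1, 4] (1->'x', 4->'p'), giving 'xp'.

'xp'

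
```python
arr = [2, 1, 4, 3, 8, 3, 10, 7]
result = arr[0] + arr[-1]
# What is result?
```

arr has length 8. arr[0] = 2.
arr has length 8. Negative index -1 maps to positive index 8 + (-1) = 7. arr[7] = 7.
Sum: 2 + 7 = 9.

9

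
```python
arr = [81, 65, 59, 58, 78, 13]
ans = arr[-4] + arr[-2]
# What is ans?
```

arr has length 6. Negative index -4 maps to positive index 6 + (-4) = 2. arr[2] = 59.
arr has length 6. Negative index -2 maps to positive index 6 + (-2) = 4. arr[4] = 78.
Sum: 59 + 78 = 137.

137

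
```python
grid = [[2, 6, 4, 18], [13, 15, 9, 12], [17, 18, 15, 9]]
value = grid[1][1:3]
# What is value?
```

grid[1] = [13, 15, 9, 12]. grid[1] has length 4. The slice grid[1][1:3] selects indices [1, 2] (1->15, 2->9), giving [15, 9].

[15, 9]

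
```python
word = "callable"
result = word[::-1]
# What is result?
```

word has length 8. The slice word[::-1] selects indices [7, 6, 5, 4, 3, 2, 1, 0] (7->'e', 6->'l', 5->'b', 4->'a', 3->'l', 2->'l', 1->'a', 0->'c'), giving 'elballac'.

'elballac'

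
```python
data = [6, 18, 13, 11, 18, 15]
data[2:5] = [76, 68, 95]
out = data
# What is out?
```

data starts as [6, 18, 13, 11, 18, 15] (length 6). The slice data[2:5] covers indices [2, 3, 4] with values [13, 11, 18]. Replacing that slice with [76, 68, 95] (same length) produces [6, 18, 76, 68, 95, 15].

[6, 18, 76, 68, 95, 15]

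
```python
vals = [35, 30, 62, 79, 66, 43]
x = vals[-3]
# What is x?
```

vals has length 6. Negative index -3 maps to positive index 6 + (-3) = 3. vals[3] = 79.

79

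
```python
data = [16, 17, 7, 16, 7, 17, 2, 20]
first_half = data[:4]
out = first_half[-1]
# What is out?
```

data has length 8. The slice data[:4] selects indices [0, 1, 2, 3] (0->16, 1->17, 2->7, 3->16), giving [16, 17, 7, 16]. So first_half = [16, 17, 7, 16]. Then first_half[-1] = 16.

16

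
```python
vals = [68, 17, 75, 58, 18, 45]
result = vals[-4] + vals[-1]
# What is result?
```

vals has length 6. Negative index -4 maps to positive index 6 + (-4) = 2. vals[2] = 75.
vals has length 6. Negative index -1 maps to positive index 6 + (-1) = 5. vals[5] = 45.
Sum: 75 + 45 = 120.

120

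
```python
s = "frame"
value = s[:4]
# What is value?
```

s has length 5. The slice s[:4] selects indices [0, 1, 2, 3] (0->'f', 1->'r', 2->'a', 3->'m'), giving 'fram'.

'fram'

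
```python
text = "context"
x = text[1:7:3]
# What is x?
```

text has length 7. The slice text[1:7:3] selects indices [1, 4] (1->'o', 4->'e'), giving 'oe'.

'oe'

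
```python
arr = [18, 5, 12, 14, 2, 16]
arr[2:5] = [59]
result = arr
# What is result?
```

arr starts as [18, 5, 12, 14, 2, 16] (length 6). The slice arr[2:5] covers indices [2, 3, 4] with values [12, 14, 2]. Replacing that slice with [59] (different length) produces [18, 5, 59, 16].

[18, 5, 59, 16]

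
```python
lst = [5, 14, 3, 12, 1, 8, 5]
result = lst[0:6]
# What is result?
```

lst has length 7. The slice lst[0:6] selects indices [0, 1, 2, 3, 4, 5] (0->5, 1->14, 2->3, 3->12, 4->1, 5->8), giving [5, 14, 3, 12, 1, 8].

[5, 14, 3, 12, 1, 8]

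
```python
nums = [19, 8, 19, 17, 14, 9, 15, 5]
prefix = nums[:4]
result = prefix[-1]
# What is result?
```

nums has length 8. The slice nums[:4] selects indices [0, 1, 2, 3] (0->19, 1->8, 2->19, 3->17), giving [19, 8, 19, 17]. So prefix = [19, 8, 19, 17]. Then prefix[-1] = 17.

17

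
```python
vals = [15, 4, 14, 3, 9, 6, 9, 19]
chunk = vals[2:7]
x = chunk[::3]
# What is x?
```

vals has length 8. The slice vals[2:7] selects indices [2, 3, 4, 5, 6] (2->14, 3->3, 4->9, 5->6, 6->9), giving [14, 3, 9, 6, 9]. So chunk = [14, 3, 9, 6, 9]. chunk has length 5. The slice chunk[::3] selects indices [0, 3] (0->14, 3->6), giving [14, 6].

[14, 6]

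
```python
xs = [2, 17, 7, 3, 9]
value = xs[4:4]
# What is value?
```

xs has length 5. The slice xs[4:4] resolves to an empty index range, so the result is [].

[]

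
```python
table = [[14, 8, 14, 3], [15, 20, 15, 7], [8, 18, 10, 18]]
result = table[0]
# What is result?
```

table has 3 rows. Row 0 is [14, 8, 14, 3].

[14, 8, 14, 3]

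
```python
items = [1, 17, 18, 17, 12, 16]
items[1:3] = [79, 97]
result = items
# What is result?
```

items starts as [1, 17, 18, 17, 12, 16] (length 6). The slice items[1:3] covers indices [1, 2] with values [17, 18]. Replacing that slice with [79, 97] (same length) produces [1, 79, 97, 17, 12, 16].

[1, 79, 97, 17, 12, 16]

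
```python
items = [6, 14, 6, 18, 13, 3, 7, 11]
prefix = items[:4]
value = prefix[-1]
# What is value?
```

items has length 8. The slice items[:4] selects indices [0, 1, 2, 3] (0->6, 1->14, 2->6, 3->18), giving [6, 14, 6, 18]. So prefix = [6, 14, 6, 18]. Then prefix[-1] = 18.

18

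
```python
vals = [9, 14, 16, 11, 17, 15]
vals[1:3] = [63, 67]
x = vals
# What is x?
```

vals starts as [9, 14, 16, 11, 17, 15] (length 6). The slice vals[1:3] covers indices [1, 2] with values [14, 16]. Replacing that slice with [63, 67] (same length) produces [9, 63, 67, 11, 17, 15].

[9, 63, 67, 11, 17, 15]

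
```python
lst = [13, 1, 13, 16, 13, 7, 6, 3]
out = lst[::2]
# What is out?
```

lst has length 8. The slice lst[::2] selects indices [0, 2, 4, 6] (0->13, 2->13, 4->13, 6->6), giving [13, 13, 13, 6].

[13, 13, 13, 6]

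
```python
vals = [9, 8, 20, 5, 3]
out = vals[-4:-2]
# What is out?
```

vals has length 5. The slice vals[-4:-2] selects indices [1, 2] (1->8, 2->20), giving [8, 20].

[8, 20]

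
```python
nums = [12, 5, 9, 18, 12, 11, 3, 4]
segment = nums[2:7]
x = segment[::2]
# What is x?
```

nums has length 8. The slice nums[2:7] selects indices [2, 3, 4, 5, 6] (2->9, 3->18, 4->12, 5->11, 6->3), giving [9, 18, 12, 11, 3]. So segment = [9, 18, 12, 11, 3]. segment has length 5. The slice segment[::2] selects indices [0, 2, 4] (0->9, 2->12, 4->3), giving [9, 12, 3].

[9, 12, 3]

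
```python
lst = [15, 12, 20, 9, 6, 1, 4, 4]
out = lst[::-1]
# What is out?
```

lst has length 8. The slice lst[::-1] selects indices [7, 6, 5, 4, 3, 2, 1, 0] (7->4, 6->4, 5->1, 4->6, 3->9, 2->20, 1->12, 0->15), giving [4, 4, 1, 6, 9, 20, 12, 15].

[4, 4, 1, 6, 9, 20, 12, 15]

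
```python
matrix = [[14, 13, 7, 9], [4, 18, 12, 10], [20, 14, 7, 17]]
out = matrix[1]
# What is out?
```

matrix has 3 rows. Row 1 is [4, 18, 12, 10].

[4, 18, 12, 10]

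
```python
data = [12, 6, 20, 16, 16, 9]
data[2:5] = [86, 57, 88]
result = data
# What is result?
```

data starts as [12, 6, 20, 16, 16, 9] (length 6). The slice data[2:5] covers indices [2, 3, 4] with values [20, 16, 16]. Replacing that slice with [86, 57, 88] (same length) produces [12, 6, 86, 57, 88, 9].

[12, 6, 86, 57, 88, 9]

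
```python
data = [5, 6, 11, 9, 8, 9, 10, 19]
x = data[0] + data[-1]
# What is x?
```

data has length 8. data[0] = 5.
data has length 8. Negative index -1 maps to positive index 8 + (-1) = 7. data[7] = 19.
Sum: 5 + 19 = 24.

24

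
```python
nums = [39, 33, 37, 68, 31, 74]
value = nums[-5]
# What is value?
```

nums has length 6. Negative index -5 maps to positive index 6 + (-5) = 1. nums[1] = 33.

33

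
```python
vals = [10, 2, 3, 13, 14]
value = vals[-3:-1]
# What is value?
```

vals has length 5. The slice vals[-3:-1] selects indices [2, 3] (2->3, 3->13), giving [3, 13].

[3, 13]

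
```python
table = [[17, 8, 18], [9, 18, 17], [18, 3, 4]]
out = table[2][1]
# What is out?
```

table[2] = [18, 3, 4]. Taking column 1 of that row yields 3.

3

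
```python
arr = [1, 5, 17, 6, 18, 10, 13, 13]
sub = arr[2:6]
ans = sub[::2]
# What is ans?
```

arr has length 8. The slice arr[2:6] selects indices [2, 3, 4, 5] (2->17, 3->6, 4->18, 5->10), giving [17, 6, 18, 10]. So sub = [17, 6, 18, 10]. sub has length 4. The slice sub[::2] selects indices [0, 2] (0->17, 2->18), giving [17, 18].

[17, 18]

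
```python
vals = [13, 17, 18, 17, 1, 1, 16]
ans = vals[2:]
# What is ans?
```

vals has length 7. The slice vals[2:] selects indices [2, 3, 4, 5, 6] (2->18, 3->17, 4->1, 5->1, 6->16), giving [18, 17, 1, 1, 16].

[18, 17, 1, 1, 16]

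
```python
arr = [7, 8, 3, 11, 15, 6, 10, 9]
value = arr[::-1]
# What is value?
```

arr has length 8. The slice arr[::-1] selects indices [7, 6, 5, 4, 3, 2, 1, 0] (7->9, 6->10, 5->6, 4->15, 3->11, 2->3, 1->8, 0->7), giving [9, 10, 6, 15, 11, 3, 8, 7].

[9, 10, 6, 15, 11, 3, 8, 7]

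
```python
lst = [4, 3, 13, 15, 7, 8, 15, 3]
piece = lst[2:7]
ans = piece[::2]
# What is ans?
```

lst has length 8. The slice lst[2:7] selects indices [2, 3, 4, 5, 6] (2->13, 3->15, 4->7, 5->8, 6->15), giving [13, 15, 7, 8, 15]. So piece = [13, 15, 7, 8, 15]. piece has length 5. The slice piece[::2] selects indices [0, 2, 4] (0->13, 2->7, 4->15), giving [13, 7, 15].

[13, 7, 15]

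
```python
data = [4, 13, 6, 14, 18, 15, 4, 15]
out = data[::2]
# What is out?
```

data has length 8. The slice data[::2] selects indices [0, 2, 4, 6] (0->4, 2->6, 4->18, 6->4), giving [4, 6, 18, 4].

[4, 6, 18, 4]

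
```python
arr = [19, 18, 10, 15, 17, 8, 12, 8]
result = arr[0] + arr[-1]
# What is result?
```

arr has length 8. arr[0] = 19.
arr has length 8. Negative index -1 maps to positive index 8 + (-1) = 7. arr[7] = 8.
Sum: 19 + 8 = 27.

27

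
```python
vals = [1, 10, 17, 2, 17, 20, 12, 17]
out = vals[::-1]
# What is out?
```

vals has length 8. The slice vals[::-1] selects indices [7, 6, 5, 4, 3, 2, 1, 0] (7->17, 6->12, 5->20, 4->17, 3->2, 2->17, 1->10, 0->1), giving [17, 12, 20, 17, 2, 17, 10, 1].

[17, 12, 20, 17, 2, 17, 10, 1]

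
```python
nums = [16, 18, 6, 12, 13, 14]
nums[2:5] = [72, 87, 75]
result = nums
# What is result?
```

nums starts as [16, 18, 6, 12, 13, 14] (length 6). The slice nums[2:5] covers indices [2, 3, 4] with values [6, 12, 13]. Replacing that slice with [72, 87, 75] (same length) produces [16, 18, 72, 87, 75, 14].

[16, 18, 72, 87, 75, 14]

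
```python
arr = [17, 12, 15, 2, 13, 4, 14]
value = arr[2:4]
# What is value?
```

arr has length 7. The slice arr[2:4] selects indices [2, 3] (2->15, 3->2), giving [15, 2].

[15, 2]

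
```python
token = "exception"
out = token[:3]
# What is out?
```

token has length 9. The slice token[:3] selects indices [0, 1, 2] (0->'e', 1->'x', 2->'c'), giving 'exc'.

'exc'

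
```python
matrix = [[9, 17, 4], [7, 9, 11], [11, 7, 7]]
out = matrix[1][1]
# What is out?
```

matrix[1] = [7, 9, 11]. Taking column 1 of that row yields 9.

9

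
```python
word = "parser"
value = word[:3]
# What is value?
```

word has length 6. The slice word[:3] selects indices [0, 1, 2] (0->'p', 1->'a', 2->'r'), giving 'par'.

'par'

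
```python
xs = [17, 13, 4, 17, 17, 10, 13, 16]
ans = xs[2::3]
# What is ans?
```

xs has length 8. The slice xs[2::3] selects indices [2, 5] (2->4, 5->10), giving [4, 10].

[4, 10]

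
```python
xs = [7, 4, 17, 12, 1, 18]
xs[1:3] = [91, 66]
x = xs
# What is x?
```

xs starts as [7, 4, 17, 12, 1, 18] (length 6). The slice xs[1:3] covers indices [1, 2] with values [4, 17]. Replacing that slice with [91, 66] (same length) produces [7, 91, 66, 12, 1, 18].

[7, 91, 66, 12, 1, 18]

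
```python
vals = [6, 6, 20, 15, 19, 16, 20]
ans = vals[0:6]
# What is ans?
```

vals has length 7. The slice vals[0:6] selects indices [0, 1, 2, 3, 4, 5] (0->6, 1->6, 2->20, 3->15, 4->19, 5->16), giving [6, 6, 20, 15, 19, 16].

[6, 6, 20, 15, 19, 16]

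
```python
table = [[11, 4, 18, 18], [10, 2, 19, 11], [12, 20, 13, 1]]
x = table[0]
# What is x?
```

table has 3 rows. Row 0 is [11, 4, 18, 18].

[11, 4, 18, 18]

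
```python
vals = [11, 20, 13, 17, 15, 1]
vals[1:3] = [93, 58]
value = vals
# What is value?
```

vals starts as [11, 20, 13, 17, 15, 1] (length 6). The slice vals[1:3] covers indices [1, 2] with values [20, 13]. Replacing that slice with [93, 58] (same length) produces [11, 93, 58, 17, 15, 1].

[11, 93, 58, 17, 15, 1]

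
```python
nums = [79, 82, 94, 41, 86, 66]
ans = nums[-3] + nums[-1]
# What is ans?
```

nums has length 6. Negative index -3 maps to positive index 6 + (-3) = 3. nums[3] = 41.
nums has length 6. Negative index -1 maps to positive index 6 + (-1) = 5. nums[5] = 66.
Sum: 41 + 66 = 107.

107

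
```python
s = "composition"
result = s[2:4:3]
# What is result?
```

s has length 11. The slice s[2:4:3] selects indices [2] (2->'m'), giving 'm'.

'm'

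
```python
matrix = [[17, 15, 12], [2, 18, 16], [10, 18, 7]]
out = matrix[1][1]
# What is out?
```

matrix[1] = [2, 18, 16]. Taking column 1 of that row yields 18.

18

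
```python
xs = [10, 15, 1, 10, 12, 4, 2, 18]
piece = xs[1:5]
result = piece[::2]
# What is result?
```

xs has length 8. The slice xs[1:5] selects indices [1, 2, 3, 4] (1->15, 2->1, 3->10, 4->12), giving [15, 1, 10, 12]. So piece = [15, 1, 10, 12]. piece has length 4. The slice piece[::2] selects indices [0, 2] (0->15, 2->10), giving [15, 10].

[15, 10]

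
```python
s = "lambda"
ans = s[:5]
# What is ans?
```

s has length 6. The slice s[:5] selects indices [0, 1, 2, 3, 4] (0->'l', 1->'a', 2->'m', 3->'b', 4->'d'), giving 'lambd'.

'lambd'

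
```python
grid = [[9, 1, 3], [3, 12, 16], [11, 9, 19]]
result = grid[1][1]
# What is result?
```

grid[1] = [3, 12, 16]. Taking column 1 of that row yields 12.

12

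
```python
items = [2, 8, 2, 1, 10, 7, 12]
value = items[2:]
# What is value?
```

items has length 7. The slice items[2:] selects indices [2, 3, 4, 5, 6] (2->2, 3->1, 4->10, 5->7, 6->12), giving [2, 1, 10, 7, 12].

[2, 1, 10, 7, 12]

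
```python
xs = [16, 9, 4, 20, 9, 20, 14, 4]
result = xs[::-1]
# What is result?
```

xs has length 8. The slice xs[::-1] selects indices [7, 6, 5, 4, 3, 2, 1, 0] (7->4, 6->14, 5->20, 4->9, 3->20, 2->4, 1->9, 0->16), giving [4, 14, 20, 9, 20, 4, 9, 16].

[4, 14, 20, 9, 20, 4, 9, 16]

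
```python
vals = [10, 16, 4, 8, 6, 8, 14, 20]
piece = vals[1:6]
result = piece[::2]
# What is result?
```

vals has length 8. The slice vals[1:6] selects indices [1, 2, 3, 4, 5] (1->16, 2->4, 3->8, 4->6, 5->8), giving [16, 4, 8, 6, 8]. So piece = [16, 4, 8, 6, 8]. piece has length 5. The slice piece[::2] selects indices [0, 2, 4] (0->16, 2->8, 4->8), giving [16, 8, 8].

[16, 8, 8]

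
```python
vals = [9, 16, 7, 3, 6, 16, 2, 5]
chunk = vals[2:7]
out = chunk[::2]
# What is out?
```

vals has length 8. The slice vals[2:7] selects indices [2, 3, 4, 5, 6] (2->7, 3->3, 4->6, 5->16, 6->2), giving [7, 3, 6, 16, 2]. So chunk = [7, 3, 6, 16, 2]. chunk has length 5. The slice chunk[::2] selects indices [0, 2, 4] (0->7, 2->6, 4->2), giving [7, 6, 2].

[7, 6, 2]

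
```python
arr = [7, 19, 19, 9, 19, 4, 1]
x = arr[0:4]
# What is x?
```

arr has length 7. The slice arr[0:4] selects indices [0, 1, 2, 3] (0->7, 1->19, 2->19, 3->9), giving [7, 19, 19, 9].

[7, 19, 19, 9]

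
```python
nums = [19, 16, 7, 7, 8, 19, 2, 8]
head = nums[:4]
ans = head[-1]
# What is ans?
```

nums has length 8. The slice nums[:4] selects indices [0, 1, 2, 3] (0->19, 1->16, 2->7, 3->7), giving [19, 16, 7, 7]. So head = [19, 16, 7, 7]. Then head[-1] = 7.

7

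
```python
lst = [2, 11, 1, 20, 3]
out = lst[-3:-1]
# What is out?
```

lst has length 5. The slice lst[-3:-1] selects indices [2, 3] (2->1, 3->20), giving [1, 20].

[1, 20]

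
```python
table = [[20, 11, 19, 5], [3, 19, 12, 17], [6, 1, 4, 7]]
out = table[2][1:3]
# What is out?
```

table[2] = [6, 1, 4, 7]. table[2] has length 4. The slice table[2][1:3] selects indices [1, 2] (1->1, 2->4), giving [1, 4].

[1, 4]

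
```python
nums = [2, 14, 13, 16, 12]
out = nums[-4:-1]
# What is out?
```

nums has length 5. The slice nums[-4:-1] selects indices [1, 2, 3] (1->14, 2->13, 3->16), giving [14, 13, 16].

[14, 13, 16]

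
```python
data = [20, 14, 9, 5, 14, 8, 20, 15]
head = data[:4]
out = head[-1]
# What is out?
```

data has length 8. The slice data[:4] selects indices [0, 1, 2, 3] (0->20, 1->14, 2->9, 3->5), giving [20, 14, 9, 5]. So head = [20, 14, 9, 5]. Then head[-1] = 5.

5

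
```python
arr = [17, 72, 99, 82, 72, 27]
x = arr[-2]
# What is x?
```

arr has length 6. Negative index -2 maps to positive index 6 + (-2) = 4. arr[4] = 72.

72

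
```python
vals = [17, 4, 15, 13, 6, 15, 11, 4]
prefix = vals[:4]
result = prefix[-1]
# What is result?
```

vals has length 8. The slice vals[:4] selects indices [0, 1, 2, 3] (0->17, 1->4, 2->15, 3->13), giving [17, 4, 15, 13]. So prefix = [17, 4, 15, 13]. Then prefix[-1] = 13.

13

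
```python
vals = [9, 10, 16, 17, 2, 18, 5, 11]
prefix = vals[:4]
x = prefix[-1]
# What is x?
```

vals has length 8. The slice vals[:4] selects indices [0, 1, 2, 3] (0->9, 1->10, 2->16, 3->17), giving [9, 10, 16, 17]. So prefix = [9, 10, 16, 17]. Then prefix[-1] = 17.

17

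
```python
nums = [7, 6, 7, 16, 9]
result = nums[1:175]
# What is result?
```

nums has length 5. The slice nums[1:175] selects indices [1, 2, 3, 4] (1->6, 2->7, 3->16, 4->9), giving [6, 7, 16, 9].

[6, 7, 16, 9]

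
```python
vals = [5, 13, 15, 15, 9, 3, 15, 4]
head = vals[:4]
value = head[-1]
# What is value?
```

vals has length 8. The slice vals[:4] selects indices [0, 1, 2, 3] (0->5, 1->13, 2->15, 3->15), giving [5, 13, 15, 15]. So head = [5, 13, 15, 15]. Then head[-1] = 15.

15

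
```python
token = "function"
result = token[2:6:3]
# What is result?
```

token has length 8. The slice token[2:6:3] selects indices [2, 5] (2->'n', 5->'i'), giving 'ni'.

'ni'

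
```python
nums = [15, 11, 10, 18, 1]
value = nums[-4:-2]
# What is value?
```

nums has length 5. The slice nums[-4:-2] selects indices [1, 2] (1->11, 2->10), giving [11, 10].

[11, 10]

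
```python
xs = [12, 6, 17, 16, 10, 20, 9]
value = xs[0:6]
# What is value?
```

xs has length 7. The slice xs[0:6] selects indices [0, 1, 2, 3, 4, 5] (0->12, 1->6, 2->17, 3->16, 4->10, 5->20), giving [12, 6, 17, 16, 10, 20].

[12, 6, 17, 16, 10, 20]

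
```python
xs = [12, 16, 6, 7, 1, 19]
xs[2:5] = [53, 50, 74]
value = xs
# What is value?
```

xs starts as [12, 16, 6, 7, 1, 19] (length 6). The slice xs[2:5] covers indices [2, 3, 4] with values [6, 7, 1]. Replacing that slice with [53, 50, 74] (same length) produces [12, 16, 53, 50, 74, 19].

[12, 16, 53, 50, 74, 19]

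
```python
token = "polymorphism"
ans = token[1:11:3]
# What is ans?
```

token has length 12. The slice token[1:11:3] selects indices [1, 4, 7, 10] (1->'o', 4->'m', 7->'p', 10->'s'), giving 'omps'.

'omps'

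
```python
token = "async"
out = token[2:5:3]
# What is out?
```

token has length 5. The slice token[2:5:3] selects indices [2] (2->'y'), giving 'y'.

'y'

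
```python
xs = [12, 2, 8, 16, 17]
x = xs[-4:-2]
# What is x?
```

xs has length 5. The slice xs[-4:-2] selects indices [1, 2] (1->2, 2->8), giving [2, 8].

[2, 8]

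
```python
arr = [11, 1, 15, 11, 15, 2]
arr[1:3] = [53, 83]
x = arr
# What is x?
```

arr starts as [11, 1, 15, 11, 15, 2] (length 6). The slice arr[1:3] covers indices [1, 2] with values [1, 15]. Replacing that slice with [53, 83] (same length) produces [11, 53, 83, 11, 15, 2].

[11, 53, 83, 11, 15, 2]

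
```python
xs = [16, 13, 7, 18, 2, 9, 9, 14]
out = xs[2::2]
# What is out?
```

xs has length 8. The slice xs[2::2] selects indices [2, 4, 6] (2->7, 4->2, 6->9), giving [7, 2, 9].

[7, 2, 9]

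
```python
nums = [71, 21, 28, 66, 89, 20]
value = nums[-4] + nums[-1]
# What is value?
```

nums has length 6. Negative index -4 maps to positive index 6 + (-4) = 2. nums[2] = 28.
nums has length 6. Negative index -1 maps to positive index 6 + (-1) = 5. nums[5] = 20.
Sum: 28 + 20 = 48.

48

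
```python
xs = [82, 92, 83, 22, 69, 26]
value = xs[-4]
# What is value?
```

xs has length 6. Negative index -4 maps to positive index 6 + (-4) = 2. xs[2] = 83.

83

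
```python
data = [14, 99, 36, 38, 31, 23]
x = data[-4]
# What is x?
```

data has length 6. Negative index -4 maps to positive index 6 + (-4) = 2. data[2] = 36.

36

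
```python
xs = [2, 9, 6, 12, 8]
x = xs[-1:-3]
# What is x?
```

xs has length 5. The slice xs[-1:-3] resolves to an empty index range, so the result is [].

[]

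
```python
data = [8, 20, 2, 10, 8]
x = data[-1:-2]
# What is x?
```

data has length 5. The slice data[-1:-2] resolves to an empty index range, so the result is [].

[]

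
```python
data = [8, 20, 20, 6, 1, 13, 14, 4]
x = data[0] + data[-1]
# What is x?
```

data has length 8. data[0] = 8.
data has length 8. Negative index -1 maps to positive index 8 + (-1) = 7. data[7] = 4.
Sum: 8 + 4 = 12.

12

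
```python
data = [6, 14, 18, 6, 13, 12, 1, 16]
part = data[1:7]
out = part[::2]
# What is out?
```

data has length 8. The slice data[1:7] selects indices [1, 2, 3, 4, 5, 6] (1->14, 2->18, 3->6, 4->13, 5->12, 6->1), giving [14, 18, 6, 13, 12, 1]. So part = [14, 18, 6, 13, 12, 1]. part has length 6. The slice part[::2] selects indices [0, 2, 4] (0->14, 2->6, 4->12), giving [14, 6, 12].

[14, 6, 12]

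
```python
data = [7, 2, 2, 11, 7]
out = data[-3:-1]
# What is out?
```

data has length 5. The slice data[-3:-1] selects indices [2, 3] (2->2, 3->11), giving [2, 11].

[2, 11]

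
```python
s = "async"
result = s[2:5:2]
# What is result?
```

s has length 5. The slice s[2:5:2] selects indices [2, 4] (2->'y', 4->'c'), giving 'yc'.

'yc'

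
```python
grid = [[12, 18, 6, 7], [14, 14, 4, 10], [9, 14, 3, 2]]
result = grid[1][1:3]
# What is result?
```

grid[1] = [14, 14, 4, 10]. grid[1] has length 4. The slice grid[1][1:3] selects indices [1, 2] (1->14, 2->4), giving [14, 4].

[14, 4]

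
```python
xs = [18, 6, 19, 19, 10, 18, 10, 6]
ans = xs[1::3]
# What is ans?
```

xs has length 8. The slice xs[1::3] selects indices [1, 4, 7] (1->6, 4->10, 7->6), giving [6, 10, 6].

[6, 10, 6]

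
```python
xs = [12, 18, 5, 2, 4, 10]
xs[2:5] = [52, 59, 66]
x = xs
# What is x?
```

xs starts as [12, 18, 5, 2, 4, 10] (length 6). The slice xs[2:5] covers indices [2, 3, 4] with values [5, 2, 4]. Replacing that slice with [52, 59, 66] (same length) produces [12, 18, 52, 59, 66, 10].

[12, 18, 52, 59, 66, 10]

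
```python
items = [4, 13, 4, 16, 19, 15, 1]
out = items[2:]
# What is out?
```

items has length 7. The slice items[2:] selects indices [2, 3, 4, 5, 6] (2->4, 3->16, 4->19, 5->15, 6->1), giving [4, 16, 19, 15, 1].

[4, 16, 19, 15, 1]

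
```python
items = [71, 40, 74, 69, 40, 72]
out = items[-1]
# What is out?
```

items has length 6. Negative index -1 maps to positive index 6 + (-1) = 5. items[5] = 72.

72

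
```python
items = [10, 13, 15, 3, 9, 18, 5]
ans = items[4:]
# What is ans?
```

items has length 7. The slice items[4:] selects indices [4, 5, 6] (4->9, 5->18, 6->5), giving [9, 18, 5].

[9, 18, 5]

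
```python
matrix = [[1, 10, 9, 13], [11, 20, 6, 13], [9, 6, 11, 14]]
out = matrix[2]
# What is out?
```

matrix has 3 rows. Row 2 is [9, 6, 11, 14].

[9, 6, 11, 14]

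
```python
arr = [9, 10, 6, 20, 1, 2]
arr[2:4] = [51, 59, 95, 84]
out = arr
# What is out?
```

arr starts as [9, 10, 6, 20, 1, 2] (length 6). The slice arr[2:4] covers indices [2, 3] with values [6, 20]. Replacing that slice with [51, 59, 95, 84] (different length) produces [9, 10, 51, 59, 95, 84, 1, 2].

[9, 10, 51, 59, 95, 84, 1, 2]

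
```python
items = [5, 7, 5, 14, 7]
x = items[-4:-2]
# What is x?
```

items has length 5. The slice items[-4:-2] selects indices [1, 2] (1->7, 2->5), giving [7, 5].

[7, 5]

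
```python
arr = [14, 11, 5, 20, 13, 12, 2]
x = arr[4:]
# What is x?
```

arr has length 7. The slice arr[4:] selects indices [4, 5, 6] (4->13, 5->12, 6->2), giving [13, 12, 2].

[13, 12, 2]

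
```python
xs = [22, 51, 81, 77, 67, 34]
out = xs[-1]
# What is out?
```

xs has length 6. Negative index -1 maps to positive index 6 + (-1) = 5. xs[5] = 34.

34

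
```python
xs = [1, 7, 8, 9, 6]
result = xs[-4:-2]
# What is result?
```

xs has length 5. The slice xs[-4:-2] selects indices [1, 2] (1->7, 2->8), giving [7, 8].

[7, 8]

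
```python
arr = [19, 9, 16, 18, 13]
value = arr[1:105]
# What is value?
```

arr has length 5. The slice arr[1:105] selects indices [1, 2, 3, 4] (1->9, 2->16, 3->18, 4->13), giving [9, 16, 18, 13].

[9, 16, 18, 13]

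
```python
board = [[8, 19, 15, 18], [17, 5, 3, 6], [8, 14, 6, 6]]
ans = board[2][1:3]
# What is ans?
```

board[2] = [8, 14, 6, 6]. board[2] has length 4. The slice board[2][1:3] selects indices [1, 2] (1->14, 2->6), giving [14, 6].

[14, 6]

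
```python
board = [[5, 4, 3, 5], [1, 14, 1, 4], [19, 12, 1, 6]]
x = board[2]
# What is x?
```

board has 3 rows. Row 2 is [19, 12, 1, 6].

[19, 12, 1, 6]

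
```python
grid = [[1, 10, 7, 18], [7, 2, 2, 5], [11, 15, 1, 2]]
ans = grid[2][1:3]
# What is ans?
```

grid[2] = [11, 15, 1, 2]. grid[2] has length 4. The slice grid[2][1:3] selects indices [1, 2] (1->15, 2->1), giving [15, 1].

[15, 1]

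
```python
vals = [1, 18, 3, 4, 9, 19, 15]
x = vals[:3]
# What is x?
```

vals has length 7. The slice vals[:3] selects indices [0, 1, 2] (0->1, 1->18, 2->3), giving [1, 18, 3].

[1, 18, 3]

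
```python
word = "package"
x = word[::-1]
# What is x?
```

word has length 7. The slice word[::-1] selects indices [6, 5, 4, 3, 2, 1, 0] (6->'e', 5->'g', 4->'a', 3->'k', 2->'c', 1->'a', 0->'p'), giving 'egakcap'.

'egakcap'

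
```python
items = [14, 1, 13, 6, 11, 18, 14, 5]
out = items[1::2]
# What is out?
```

items has length 8. The slice items[1::2] selects indices [1, 3, 5, 7] (1->1, 3->6, 5->18, 7->5), giving [1, 6, 18, 5].

[1, 6, 18, 5]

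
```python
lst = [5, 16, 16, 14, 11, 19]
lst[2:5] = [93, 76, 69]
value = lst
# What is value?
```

lst starts as [5, 16, 16, 14, 11, 19] (length 6). The slice lst[2:5] covers indices [2, 3, 4] with values [16, 14, 11]. Replacing that slice with [93, 76, 69] (same length) produces [5, 16, 93, 76, 69, 19].

[5, 16, 93, 76, 69, 19]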